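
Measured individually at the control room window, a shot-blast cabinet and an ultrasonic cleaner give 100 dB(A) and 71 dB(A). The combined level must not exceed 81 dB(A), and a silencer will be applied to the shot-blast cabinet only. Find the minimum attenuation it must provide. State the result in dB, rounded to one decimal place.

The untreated sources together contribute 10^(71/10) = 1.259e+07, i.e. 71.00 dB(A).
To meet 81 dB(A) overall, the treated shot-blast cabinet may contribute at most 10^(81/10) − 1.259e+07 = 1.133e+08, i.e. 80.54 dB(A).
Required insertion loss = 100 − 80.54 = 19.46 dB.

19.5 dB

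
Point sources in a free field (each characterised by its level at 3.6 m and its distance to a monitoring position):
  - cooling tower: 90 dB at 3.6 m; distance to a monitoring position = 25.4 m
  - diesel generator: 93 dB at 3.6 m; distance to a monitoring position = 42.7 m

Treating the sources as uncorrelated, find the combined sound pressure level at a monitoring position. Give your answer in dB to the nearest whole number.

Propagate each source to the receiver with L = L_ref − 20·log₁₀(r/r_ref), then add intensities.
cooling tower: 90 − 20·log₁₀(25.4/3.6) = 90 − 16.97 = 73.03 dB.
diesel generator: 93 − 20·log₁₀(42.7/3.6) = 93 − 21.48 = 71.52 dB.
Σ 10^(L/10) = 3.427e+07 → L_total = 10·log₁₀(3.427e+07) = 75.35 dB.

75 dB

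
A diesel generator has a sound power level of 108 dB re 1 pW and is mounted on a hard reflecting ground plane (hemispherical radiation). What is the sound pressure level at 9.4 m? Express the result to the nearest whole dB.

L_p = L_w − 10·log₁₀(2π·r²) with r = 9.4 m.
2π·r² = 555.2 m², 10·log₁₀ of that is 27.444 dB.
L_p = 108 − 27.444 = 80.56 dB.

81 dB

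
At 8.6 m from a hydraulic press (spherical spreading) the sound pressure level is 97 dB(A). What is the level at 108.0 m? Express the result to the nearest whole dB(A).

75 dB(A)

Point-source attenuation: ΔL = 20·log₁₀(r₂/r₁) = 20·log₁₀(108.0/8.6) = 21.979 dB.
L₂ = 97 − 20·log₁₀(108.0/8.6) = 97 − 21.979 = 75.02 dB(A).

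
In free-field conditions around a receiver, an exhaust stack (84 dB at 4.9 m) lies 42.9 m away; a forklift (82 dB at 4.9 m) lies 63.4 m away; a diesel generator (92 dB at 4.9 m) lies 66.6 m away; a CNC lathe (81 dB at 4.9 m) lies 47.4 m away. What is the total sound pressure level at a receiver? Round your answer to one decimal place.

71.5 dB

First find each source's level at the receiver (point-source: −20·log₁₀(r/r_ref)), then combine on an intensity basis.
exhaust stack: 84 − 20·log₁₀(42.9/4.9) = 84 − 18.85 = 65.15 dB.
forklift: 82 − 20·log₁₀(63.4/4.9) = 82 − 22.24 = 59.76 dB.
diesel generator: 92 − 20·log₁₀(66.6/4.9) = 92 − 22.67 = 69.33 dB.
CNC lathe: 81 − 20·log₁₀(47.4/4.9) = 81 − 19.71 = 61.29 dB.
Σ 10^(L/10) = 1.415e+07 → L_total = 10·log₁₀(1.415e+07) = 71.51 dB.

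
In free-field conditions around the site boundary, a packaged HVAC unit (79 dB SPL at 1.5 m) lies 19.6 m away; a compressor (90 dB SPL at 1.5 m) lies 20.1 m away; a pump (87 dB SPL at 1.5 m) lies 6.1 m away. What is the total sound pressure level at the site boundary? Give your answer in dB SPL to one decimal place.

75.6 dB SPL

Propagate each source to the receiver with L = L_ref − 20·log₁₀(r/r_ref), then add intensities.
packaged HVAC unit: 79 − 20·log₁₀(19.6/1.5) = 79 − 22.32 = 56.68 dB SPL.
compressor: 90 − 20·log₁₀(20.1/1.5) = 90 − 22.54 = 67.46 dB SPL.
pump: 87 − 20·log₁₀(6.1/1.5) = 87 − 12.18 = 74.82 dB SPL.
Σ 10^(L/10) = 3.634e+07 → L_total = 10·log₁₀(3.634e+07) = 75.60 dB SPL.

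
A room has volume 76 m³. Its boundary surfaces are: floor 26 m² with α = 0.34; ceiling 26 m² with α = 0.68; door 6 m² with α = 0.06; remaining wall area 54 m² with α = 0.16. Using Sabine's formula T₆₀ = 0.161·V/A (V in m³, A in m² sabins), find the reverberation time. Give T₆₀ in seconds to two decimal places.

Total absorption A = 26·0.34 + 26·0.68 + 6·0.06 + 54·0.16 = 35.52 m² sabins.
T₆₀ = 0.161·V/A = 0.161·76/35.52 = 0.344 s.

0.34 s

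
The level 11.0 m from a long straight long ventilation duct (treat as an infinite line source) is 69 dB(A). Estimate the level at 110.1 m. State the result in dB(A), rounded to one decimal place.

Cylindrical spreading from a line source gives a 10·log₁₀(r₂/r₁) drop.
L₂ = 69 − 10·log₁₀(110.1/11.0) = 69 − 10.004 = 59.00 dB(A).

59.0 dB(A)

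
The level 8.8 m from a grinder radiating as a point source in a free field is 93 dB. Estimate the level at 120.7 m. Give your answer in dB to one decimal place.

70.3 dB

For a point source, L₂ = L₁ − 20·log₁₀(r₂/r₁).
L₂ = 93 − 20·log₁₀(120.7/8.8) = 93 − 22.744 = 70.26 dB.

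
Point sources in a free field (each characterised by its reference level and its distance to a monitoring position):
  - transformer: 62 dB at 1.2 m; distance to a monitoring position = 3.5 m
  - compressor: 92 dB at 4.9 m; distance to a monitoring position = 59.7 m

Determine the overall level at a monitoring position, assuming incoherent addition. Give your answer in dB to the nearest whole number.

70 dB

Apply inverse-square spreading to bring every level to the receiver, then sum 10^(L/10).
transformer: 62 − 20·log₁₀(3.5/1.2) = 62 − 9.30 = 52.70 dB.
compressor: 92 − 20·log₁₀(59.7/4.9) = 92 − 21.72 = 70.28 dB.
Σ 10^(L/10) = 1.086e+07 → L_total = 10·log₁₀(1.086e+07) = 70.36 dB.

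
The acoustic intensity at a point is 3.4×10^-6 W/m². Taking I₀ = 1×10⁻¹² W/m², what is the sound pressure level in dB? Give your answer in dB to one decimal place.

65.3 dB

Dividing by I₀ shifts the exponent by 12: I/I₀ = 3.4×10^6.
L = 10·(0.5315 + 6) = 65.31 dB.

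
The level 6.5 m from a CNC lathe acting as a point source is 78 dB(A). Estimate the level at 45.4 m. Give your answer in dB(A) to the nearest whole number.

61 dB(A)

Point-source attenuation: ΔL = 20·log₁₀(r₂/r₁) = 20·log₁₀(45.4/6.5) = 16.883 dB.
L₂ = 78 − 20·log₁₀(45.4/6.5) = 78 − 16.883 = 61.12 dB(A).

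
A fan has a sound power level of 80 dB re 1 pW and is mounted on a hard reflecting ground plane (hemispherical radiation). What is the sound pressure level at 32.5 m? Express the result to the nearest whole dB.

L_p = L_w − 10·log₁₀(2π·r²) with r = 32.5 m.
2π·r² = 6637 m², 10·log₁₀ of that is 38.219 dB.
L_p = 80 − 38.219 = 41.78 dB.

42 dB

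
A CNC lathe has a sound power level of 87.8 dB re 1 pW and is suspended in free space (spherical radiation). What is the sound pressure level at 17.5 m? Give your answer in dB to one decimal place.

L_p = L_w − 10·log₁₀(4π·r²) with r = 17.5 m.
4π·r² = 3848 m², 10·log₁₀ of that is 35.853 dB.
L_p = 87.8 − 35.853 = 51.95 dB.

51.9 dB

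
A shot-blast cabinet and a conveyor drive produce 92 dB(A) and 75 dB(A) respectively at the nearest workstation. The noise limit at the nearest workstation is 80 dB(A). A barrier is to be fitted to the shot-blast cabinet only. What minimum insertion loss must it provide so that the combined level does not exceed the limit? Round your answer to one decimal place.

Everything except the shot-blast cabinet sums to 10^(75/10) = 3.162e+07 in linear terms, 75.00 dB(A).
The limit corresponds to 10^(80/10) = 1.000e+08; subtracting the fixed part leaves 6.838e+07 for the shot-blast cabinet, i.e. 78.35 dB(A).
So the shot-blast cabinet must be reduced from 92 to 78.35 dB(A): IL = 13.65 dB.

13.7 dB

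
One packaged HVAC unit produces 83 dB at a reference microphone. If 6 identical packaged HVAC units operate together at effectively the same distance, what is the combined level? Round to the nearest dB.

N identical incoherent sources raise the level by 10·log₁₀ N.
L_total = 83 + 10·log₁₀(6) = 83 + 7.782 = 90.78 dB.

91 dB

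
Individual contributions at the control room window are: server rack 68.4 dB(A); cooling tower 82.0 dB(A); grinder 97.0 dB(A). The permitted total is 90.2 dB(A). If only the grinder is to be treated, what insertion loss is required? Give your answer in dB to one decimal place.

7.5 dB

Everything except the grinder sums to 10^(68.4/10) + 10^(82.0/10) = 1.654e+08 in linear terms, 82.19 dB(A).
The limit corresponds to 10^(90.2/10) = 1.047e+09; subtracting the fixed part leaves 8.817e+08 for the grinder, i.e. 89.45 dB(A).
So the grinder must be reduced from 97.0 to 89.45 dB(A): IL = 7.55 dB.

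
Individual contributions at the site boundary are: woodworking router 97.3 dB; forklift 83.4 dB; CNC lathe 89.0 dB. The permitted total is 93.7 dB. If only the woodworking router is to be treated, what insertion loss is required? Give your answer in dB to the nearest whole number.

6 dB

Fixed contribution from the other sources: Σ 10^(L/10) = 10^(83.4/10) + 10^(89.0/10) = 1.013e+09 (90.06 dB).
To meet 93.7 dB overall, the treated woodworking router may contribute at most 10^(93.7/10) − 1.013e+09 = 1.331e+09, i.e. 91.24 dB.
So the woodworking router must be reduced from 97.3 to 91.24 dB: IL = 6.06 dB.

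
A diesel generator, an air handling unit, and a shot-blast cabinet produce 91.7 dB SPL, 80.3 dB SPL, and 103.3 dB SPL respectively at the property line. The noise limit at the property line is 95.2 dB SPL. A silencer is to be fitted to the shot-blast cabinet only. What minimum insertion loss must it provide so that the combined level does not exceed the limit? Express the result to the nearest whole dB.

11 dB

The untreated sources together contribute 10^(91.7/10) + 10^(80.3/10) = 1.586e+09, i.e. 92.00 dB SPL.
The limit corresponds to 10^(95.2/10) = 3.311e+09; subtracting the fixed part leaves 1.725e+09 for the shot-blast cabinet, i.e. 92.37 dB SPL.
So the shot-blast cabinet must be reduced from 103.3 to 92.37 dB SPL: IL = 10.93 dB.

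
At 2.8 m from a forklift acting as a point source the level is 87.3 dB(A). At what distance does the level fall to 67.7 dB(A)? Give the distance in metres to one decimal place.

For a point source L₁ − L₂ = 20·log₁₀(r₂/r₁), so r₂ = r₁·10^((L₁−L₂)/20).
r₂ = 2.8·10^((87.3−67.7)/20) = 2.8·10^(19.6/20) = 26.74 m.

26.7 m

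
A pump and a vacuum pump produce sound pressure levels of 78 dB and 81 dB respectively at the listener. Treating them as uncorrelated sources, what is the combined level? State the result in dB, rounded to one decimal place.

82.8 dB

Incoherent sources combine by intensity addition: L_total = 10·log₁₀(Σ 10^(L_i/10)).
Σ 10^(L/10) = 10^(78/10) + 10^(81/10) = 1.890e+08.
L_total = 10·log₁₀(1.890e+08) = 82.76 dB.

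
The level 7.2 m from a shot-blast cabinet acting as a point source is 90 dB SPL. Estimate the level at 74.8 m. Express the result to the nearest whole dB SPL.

For a point source, L₂ = L₁ − 20·log₁₀(r₂/r₁).
L₂ = 90 − 20·log₁₀(74.8/7.2) = 90 − 20.331 = 69.67 dB SPL.

70 dB SPL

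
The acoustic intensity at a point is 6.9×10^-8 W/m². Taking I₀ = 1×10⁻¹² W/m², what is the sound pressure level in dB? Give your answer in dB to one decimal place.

48.4 dB

I/I₀ = 6.9×10^-8/10⁻¹² = 6.9×10^4, and L = 10·log₁₀(I/I₀).
L = 10·(0.8388 + 4) = 48.39 dB.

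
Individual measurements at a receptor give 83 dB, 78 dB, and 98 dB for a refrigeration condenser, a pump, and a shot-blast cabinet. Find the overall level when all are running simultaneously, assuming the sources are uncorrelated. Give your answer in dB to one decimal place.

98.2 dB

For uncorrelated sources the intensities add, so convert each level to linear form, sum, and take 10·log₁₀ of the total.
Σ 10^(L/10) = 10^(83/10) + 10^(78/10) + 10^(98/10) = 6.572e+09.
L_total = 10·log₁₀(6.572e+09) = 98.18 dB.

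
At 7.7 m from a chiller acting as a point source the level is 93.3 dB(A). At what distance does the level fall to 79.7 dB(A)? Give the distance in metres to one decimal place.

36.9 m

For a point source L₁ − L₂ = 20·log₁₀(r₂/r₁), so r₂ = r₁·10^((L₁−L₂)/20).
r₂ = 7.7·10^((93.3−79.7)/20) = 7.7·10^(13.6/20) = 36.85 m.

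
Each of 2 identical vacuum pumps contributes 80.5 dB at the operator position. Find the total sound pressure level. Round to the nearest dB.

L_total = L₁ + 10·log₁₀ N for N identical incoherent sources.
L_total = 80.5 + 10·log₁₀(2) = 80.5 + 3.010 = 83.51 dB.

84 dB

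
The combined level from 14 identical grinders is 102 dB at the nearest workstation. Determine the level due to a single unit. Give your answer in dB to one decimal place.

Dividing the total intensity by 14 lowers the level by 10·log₁₀ 14 = 11.461 dB: L₁ = 102 − 11.461.

90.5 dB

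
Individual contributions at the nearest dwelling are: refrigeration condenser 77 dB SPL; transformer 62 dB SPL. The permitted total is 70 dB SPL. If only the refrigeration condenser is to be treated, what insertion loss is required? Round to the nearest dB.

The untreated sources together contribute 10^(62/10) = 1.585e+06, i.e. 62.00 dB SPL.
To meet 70 dB SPL overall, the treated refrigeration condenser may contribute at most 10^(70/10) − 1.585e+06 = 8.415e+06, i.e. 69.25 dB SPL.
So the refrigeration condenser must be reduced from 77 to 69.25 dB SPL: IL = 7.75 dB.

8 dB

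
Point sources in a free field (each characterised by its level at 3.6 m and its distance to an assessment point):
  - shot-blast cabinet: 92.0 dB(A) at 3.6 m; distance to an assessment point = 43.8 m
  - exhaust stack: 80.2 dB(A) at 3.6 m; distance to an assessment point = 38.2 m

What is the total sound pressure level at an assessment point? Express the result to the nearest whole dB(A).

Propagate each source to the receiver with L = L_ref − 20·log₁₀(r/r_ref), then add intensities.
shot-blast cabinet: 92.0 − 20·log₁₀(43.8/3.6) = 92.0 − 21.70 = 70.30 dB(A).
exhaust stack: 80.2 − 20·log₁₀(38.2/3.6) = 80.2 − 20.52 = 59.68 dB(A).
Σ 10^(L/10) = 1.164e+07 → L_total = 10·log₁₀(1.164e+07) = 70.66 dB(A).

71 dB(A)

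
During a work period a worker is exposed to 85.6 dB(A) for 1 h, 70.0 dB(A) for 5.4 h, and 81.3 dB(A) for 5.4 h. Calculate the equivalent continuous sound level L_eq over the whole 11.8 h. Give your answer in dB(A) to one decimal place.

79.9 dB(A)

The energy average is taken in the linear domain: L_eq = 10·log₁₀[(Σ tᵢ·10^(Lᵢ/10))/T], T = 11.8 h.
Σ tᵢ·10^(Lᵢ/10) = 1·10^(85.6/10) + 5.4·10^(70.0/10) + 5.4·10^(81.3/10) = 1.146e+09.
L_eq = 10·log₁₀(1.146e+09/11.8) = 79.87 dB(A).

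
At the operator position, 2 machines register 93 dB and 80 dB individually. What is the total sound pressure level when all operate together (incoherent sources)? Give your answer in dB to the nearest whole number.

Incoherent sources combine by intensity addition: L_total = 10·log₁₀(Σ 10^(L_i/10)).
Σ 10^(L/10) = 10^(93/10) + 10^(80/10) = 2.095e+09.
L_total = 10·log₁₀(2.095e+09) = 93.21 dB.

93 dB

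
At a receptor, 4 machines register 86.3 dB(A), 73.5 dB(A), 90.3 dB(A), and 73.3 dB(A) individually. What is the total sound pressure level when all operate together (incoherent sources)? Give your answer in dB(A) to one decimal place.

91.9 dB(A)

For uncorrelated sources the intensities add, so convert each level to linear form, sum, and take 10·log₁₀ of the total.
Σ 10^(L/10) = 10^(86.3/10) + 10^(73.5/10) + 10^(90.3/10) + 10^(73.3/10) = 1.542e+09.
L_total = 10·log₁₀(1.542e+09) = 91.88 dB(A).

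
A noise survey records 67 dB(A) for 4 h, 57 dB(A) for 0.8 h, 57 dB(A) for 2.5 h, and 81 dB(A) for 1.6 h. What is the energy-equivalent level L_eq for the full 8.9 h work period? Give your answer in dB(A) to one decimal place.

74.0 dB(A)

L_eq = 10·log₁₀[(1/T)·Σ tᵢ·10^(Lᵢ/10)] with T = 8.9 h.
Σ tᵢ·10^(Lᵢ/10) = 4·10^(67/10) + 0.8·10^(57/10) + 2.5·10^(57/10) + 1.6·10^(81/10) = 2.231e+08.
L_eq = 10·log₁₀(2.231e+08/8.9) = 73.99 dB(A).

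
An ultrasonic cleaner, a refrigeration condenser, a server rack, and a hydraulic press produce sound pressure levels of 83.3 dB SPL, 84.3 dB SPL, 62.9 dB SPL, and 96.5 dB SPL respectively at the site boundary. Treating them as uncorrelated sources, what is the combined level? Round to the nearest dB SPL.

Incoherent sources combine by intensity addition: L_total = 10·log₁₀(Σ 10^(L_i/10)).
Σ 10^(L/10) = 10^(83.3/10) + 10^(84.3/10) + 10^(62.9/10) + 10^(96.5/10) = 4.952e+09.
L_total = 10·log₁₀(4.952e+09) = 96.95 dB SPL.

97 dB SPL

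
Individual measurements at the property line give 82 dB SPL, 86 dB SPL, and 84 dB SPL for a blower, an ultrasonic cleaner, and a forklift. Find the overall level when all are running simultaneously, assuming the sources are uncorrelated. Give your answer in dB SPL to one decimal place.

For uncorrelated sources the intensities add, so convert each level to linear form, sum, and take 10·log₁₀ of the total.
Σ 10^(L/10) = 10^(82/10) + 10^(86/10) + 10^(84/10) = 8.078e+08.
L_total = 10·log₁₀(8.078e+08) = 89.07 dB SPL.

89.1 dB SPL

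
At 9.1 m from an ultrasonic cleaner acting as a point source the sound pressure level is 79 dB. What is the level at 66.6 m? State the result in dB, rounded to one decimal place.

For a point source, L₂ = L₁ − 20·log₁₀(r₂/r₁).
L₂ = 79 − 20·log₁₀(66.6/9.1) = 79 − 17.289 = 61.71 dB.

61.7 dB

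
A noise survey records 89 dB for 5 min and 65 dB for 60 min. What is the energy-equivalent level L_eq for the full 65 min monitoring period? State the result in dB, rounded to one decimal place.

78.1 dB

Weight each interval's intensity by its duration and average over T = 65 min:
Σ tᵢ·10^(Lᵢ/10) = 5·10^(89/10) + 60·10^(65/10) = 4.161e+09.
L_eq = 10·log₁₀(4.161e+09/65) = 78.06 dB.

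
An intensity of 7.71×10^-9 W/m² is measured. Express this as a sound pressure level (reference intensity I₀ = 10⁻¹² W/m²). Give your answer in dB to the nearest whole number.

39 dB

I/I₀ = 7.71×10^-9/10⁻¹² = 7.71×10^3, and L = 10·log₁₀(I/I₀).
L = 10·(0.8871 + 3) = 38.87 dB.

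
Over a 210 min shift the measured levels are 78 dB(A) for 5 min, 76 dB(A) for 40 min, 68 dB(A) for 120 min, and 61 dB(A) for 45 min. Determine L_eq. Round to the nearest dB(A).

71 dB(A)

Weight each interval's intensity by its duration and average over T = 210 min:
Σ tᵢ·10^(Lᵢ/10) = 5·10^(78/10) + 40·10^(76/10) + 120·10^(68/10) + 45·10^(61/10) = 2.722e+09.
L_eq = 10·log₁₀(2.722e+09/210) = 71.13 dB(A).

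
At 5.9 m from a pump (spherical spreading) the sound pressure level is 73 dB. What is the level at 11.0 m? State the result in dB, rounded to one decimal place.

For a point source, L₂ = L₁ − 20·log₁₀(r₂/r₁).
L₂ = 73 − 20·log₁₀(11.0/5.9) = 73 − 5.411 = 67.59 dB.

67.6 dB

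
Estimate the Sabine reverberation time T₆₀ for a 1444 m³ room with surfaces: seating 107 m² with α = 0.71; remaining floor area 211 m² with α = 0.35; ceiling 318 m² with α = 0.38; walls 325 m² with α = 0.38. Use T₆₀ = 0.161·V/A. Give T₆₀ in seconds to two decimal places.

0.59 s

Summing Sᵢαᵢ: 107·0.71 + 211·0.35 + 318·0.38 + 325·0.38 = 394.16 m².
T₆₀ = 0.161·V/A = 0.161·1444/394.16 = 0.590 s.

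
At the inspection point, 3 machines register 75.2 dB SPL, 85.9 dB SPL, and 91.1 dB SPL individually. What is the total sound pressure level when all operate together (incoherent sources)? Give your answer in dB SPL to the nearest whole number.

For uncorrelated sources the intensities add, so convert each level to linear form, sum, and take 10·log₁₀ of the total.
Σ 10^(L/10) = 10^(75.2/10) + 10^(85.9/10) + 10^(91.1/10) = 1.710e+09.
L_total = 10·log₁₀(1.710e+09) = 92.33 dB SPL.

92 dB SPL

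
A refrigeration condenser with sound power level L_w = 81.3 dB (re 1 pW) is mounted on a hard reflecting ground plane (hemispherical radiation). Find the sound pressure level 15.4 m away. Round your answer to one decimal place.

49.6 dB

L_p = L_w − 10·log₁₀(2π·r²) with r = 15.4 m.
2π·r² = 1490 m², 10·log₁₀ of that is 31.732 dB.
L_p = 81.3 − 31.732 = 49.57 dB.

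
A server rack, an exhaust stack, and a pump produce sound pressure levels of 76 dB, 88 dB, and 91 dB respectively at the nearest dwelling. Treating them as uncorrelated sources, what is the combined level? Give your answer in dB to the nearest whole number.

93 dB

For uncorrelated sources the intensities add, so convert each level to linear form, sum, and take 10·log₁₀ of the total.
Σ 10^(L/10) = 10^(76/10) + 10^(88/10) + 10^(91/10) = 1.930e+09.
L_total = 10·log₁₀(1.930e+09) = 92.85 dB.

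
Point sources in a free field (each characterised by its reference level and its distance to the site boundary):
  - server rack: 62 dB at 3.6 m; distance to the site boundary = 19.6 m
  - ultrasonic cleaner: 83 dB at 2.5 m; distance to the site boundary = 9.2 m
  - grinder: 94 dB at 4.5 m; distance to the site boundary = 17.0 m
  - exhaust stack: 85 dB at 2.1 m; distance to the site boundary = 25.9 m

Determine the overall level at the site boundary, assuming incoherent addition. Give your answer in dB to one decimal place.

82.9 dB

First find each source's level at the receiver (point-source: −20·log₁₀(r/r_ref)), then combine on an intensity basis.
server rack: 62 − 20·log₁₀(19.6/3.6) = 62 − 14.72 = 47.28 dB.
ultrasonic cleaner: 83 − 20·log₁₀(9.2/2.5) = 83 − 11.32 = 71.68 dB.
grinder: 94 − 20·log₁₀(17.0/4.5) = 94 − 11.54 = 82.46 dB.
exhaust stack: 85 − 20·log₁₀(25.9/2.1) = 85 − 21.82 = 63.18 dB.
Σ 10^(L/10) = 1.929e+08 → L_total = 10·log₁₀(1.929e+08) = 82.85 dB.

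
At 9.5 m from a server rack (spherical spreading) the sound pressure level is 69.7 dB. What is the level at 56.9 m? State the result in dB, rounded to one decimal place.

Spherical spreading from a point source gives a 20·log₁₀(r₂/r₁) drop.
L₂ = 69.7 − 20·log₁₀(56.9/9.5) = 69.7 − 15.548 = 54.15 dB.

54.2 dB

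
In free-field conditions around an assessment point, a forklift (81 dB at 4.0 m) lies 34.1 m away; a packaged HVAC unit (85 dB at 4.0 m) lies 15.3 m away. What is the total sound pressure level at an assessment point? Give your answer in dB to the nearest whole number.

74 dB

Apply inverse-square spreading to bring every level to the receiver, then sum 10^(L/10).
forklift: 81 − 20·log₁₀(34.1/4.0) = 81 − 18.61 = 62.39 dB.
packaged HVAC unit: 85 − 20·log₁₀(15.3/4.0) = 85 − 11.65 = 73.35 dB.
Σ 10^(L/10) = 2.335e+07 → L_total = 10·log₁₀(2.335e+07) = 73.68 dB.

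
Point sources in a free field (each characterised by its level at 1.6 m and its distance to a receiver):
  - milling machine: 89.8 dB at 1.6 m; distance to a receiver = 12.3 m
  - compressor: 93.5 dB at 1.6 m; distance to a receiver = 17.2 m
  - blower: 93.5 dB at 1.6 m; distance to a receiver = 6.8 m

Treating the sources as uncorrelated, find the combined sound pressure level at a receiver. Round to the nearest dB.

82 dB

Apply inverse-square spreading to bring every level to the receiver, then sum 10^(L/10).
milling machine: 89.8 − 20·log₁₀(12.3/1.6) = 89.8 − 17.72 = 72.08 dB.
compressor: 93.5 − 20·log₁₀(17.2/1.6) = 93.5 − 20.63 = 72.87 dB.
blower: 93.5 − 20·log₁₀(6.8/1.6) = 93.5 − 12.57 = 80.93 dB.
Σ 10^(L/10) = 1.595e+08 → L_total = 10·log₁₀(1.595e+08) = 82.03 dB.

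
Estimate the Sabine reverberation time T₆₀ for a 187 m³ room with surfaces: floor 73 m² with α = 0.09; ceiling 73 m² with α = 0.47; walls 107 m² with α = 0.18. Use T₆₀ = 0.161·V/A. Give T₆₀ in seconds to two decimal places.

Total absorption A = 73·0.09 + 73·0.47 + 107·0.18 = 60.14 m² sabins.
T₆₀ = 0.161·V/A = 0.161·187/60.14 = 0.501 s.

0.50 s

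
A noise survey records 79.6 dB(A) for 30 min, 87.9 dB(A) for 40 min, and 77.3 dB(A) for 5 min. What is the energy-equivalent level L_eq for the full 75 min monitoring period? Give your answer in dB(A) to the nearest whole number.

86 dB(A)

L_eq = 10·log₁₀[(1/T)·Σ tᵢ·10^(Lᵢ/10)] with T = 75 min.
Σ tᵢ·10^(Lᵢ/10) = 30·10^(79.6/10) + 40·10^(87.9/10) + 5·10^(77.3/10) = 2.767e+10.
L_eq = 10·log₁₀(2.767e+10/75) = 85.67 dB(A).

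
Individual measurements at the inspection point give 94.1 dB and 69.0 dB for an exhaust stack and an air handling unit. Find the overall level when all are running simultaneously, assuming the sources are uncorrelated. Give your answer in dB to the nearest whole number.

94 dB

Incoherent sources combine by intensity addition: L_total = 10·log₁₀(Σ 10^(L_i/10)).
Σ 10^(L/10) = 10^(94.1/10) + 10^(69.0/10) = 2.578e+09.
L_total = 10·log₁₀(2.578e+09) = 94.11 dB.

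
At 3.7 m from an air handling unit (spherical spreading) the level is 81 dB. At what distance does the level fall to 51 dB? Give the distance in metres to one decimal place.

Point-source spreading drops the level by 20·log₁₀(r₂/r₁); inverting, r₂/r₁ = 10^(ΔL/20).
r₂ = 3.7·10^((81−51)/20) = 3.7·10^(30.0/20) = 117.00 m.

117.0 m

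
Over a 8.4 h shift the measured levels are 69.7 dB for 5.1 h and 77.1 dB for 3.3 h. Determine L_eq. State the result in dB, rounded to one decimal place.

74.1 dB

The energy average is taken in the linear domain: L_eq = 10·log₁₀[(Σ tᵢ·10^(Lᵢ/10))/T], T = 8.4 h.
Σ tᵢ·10^(Lᵢ/10) = 5.1·10^(69.7/10) + 3.3·10^(77.1/10) = 2.168e+08.
L_eq = 10·log₁₀(2.168e+08/8.4) = 74.12 dB.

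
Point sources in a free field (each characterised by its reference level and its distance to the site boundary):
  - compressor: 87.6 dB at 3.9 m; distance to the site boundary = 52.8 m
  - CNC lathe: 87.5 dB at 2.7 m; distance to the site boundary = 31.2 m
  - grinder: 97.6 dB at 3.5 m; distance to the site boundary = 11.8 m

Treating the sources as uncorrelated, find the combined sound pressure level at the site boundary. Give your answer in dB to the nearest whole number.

First find each source's level at the receiver (point-source: −20·log₁₀(r/r_ref)), then combine on an intensity basis.
compressor: 87.6 − 20·log₁₀(52.8/3.9) = 87.6 − 22.63 = 64.97 dB.
CNC lathe: 87.5 − 20·log₁₀(31.2/2.7) = 87.5 − 21.26 = 66.24 dB.
grinder: 97.6 − 20·log₁₀(11.8/3.5) = 97.6 − 10.56 = 87.04 dB.
Σ 10^(L/10) = 5.136e+08 → L_total = 10·log₁₀(5.136e+08) = 87.11 dB.

87 dB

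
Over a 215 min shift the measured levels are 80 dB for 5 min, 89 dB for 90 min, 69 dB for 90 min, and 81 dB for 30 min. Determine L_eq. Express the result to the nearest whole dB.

86 dB

Weight each interval's intensity by its duration and average over T = 215 min:
Σ tᵢ·10^(Lᵢ/10) = 5·10^(80/10) + 90·10^(89/10) + 90·10^(69/10) + 30·10^(81/10) = 7.648e+10.
L_eq = 10·log₁₀(7.648e+10/215) = 85.51 dB.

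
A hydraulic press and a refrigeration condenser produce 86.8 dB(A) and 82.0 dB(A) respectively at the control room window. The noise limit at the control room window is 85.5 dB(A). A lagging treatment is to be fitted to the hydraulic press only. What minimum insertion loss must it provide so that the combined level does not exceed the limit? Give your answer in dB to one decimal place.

3.9 dB

Everything except the hydraulic press sums to 10^(82.0/10) = 1.585e+08 in linear terms, 82.00 dB(A).
The limit corresponds to 10^(85.5/10) = 3.548e+08; subtracting the fixed part leaves 1.963e+08 for the hydraulic press, i.e. 82.93 dB(A).
Required insertion loss = 86.8 − 82.93 = 3.87 dB.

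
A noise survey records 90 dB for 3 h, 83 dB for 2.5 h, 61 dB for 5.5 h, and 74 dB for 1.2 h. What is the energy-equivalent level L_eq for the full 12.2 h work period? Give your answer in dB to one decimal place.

84.6 dB

Weight each interval's intensity by its duration and average over T = 12.2 h:
Σ tᵢ·10^(Lᵢ/10) = 3·10^(90/10) + 2.5·10^(83/10) + 5.5·10^(61/10) + 1.2·10^(74/10) = 3.536e+09.
L_eq = 10·log₁₀(3.536e+09/12.2) = 84.62 dB.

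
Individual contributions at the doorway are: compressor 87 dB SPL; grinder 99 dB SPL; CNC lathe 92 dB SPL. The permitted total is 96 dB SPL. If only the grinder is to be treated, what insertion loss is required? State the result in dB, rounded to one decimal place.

The untreated sources together contribute 10^(87/10) + 10^(92/10) = 2.086e+09, i.e. 93.19 dB SPL.
To meet 96 dB SPL overall, the treated grinder may contribute at most 10^(96/10) − 2.086e+09 = 1.895e+09, i.e. 92.78 dB SPL.
Required insertion loss = 99 − 92.78 = 6.22 dB.

6.2 dB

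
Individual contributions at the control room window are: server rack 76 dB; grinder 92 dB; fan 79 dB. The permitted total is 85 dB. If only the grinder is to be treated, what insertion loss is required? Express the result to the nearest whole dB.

The untreated sources together contribute 10^(76/10) + 10^(79/10) = 1.192e+08, i.e. 80.76 dB.
To meet 85 dB overall, the treated grinder may contribute at most 10^(85/10) − 1.192e+08 = 1.970e+08, i.e. 82.94 dB.
Required insertion loss = 92 − 82.94 = 9.06 dB.

9 dB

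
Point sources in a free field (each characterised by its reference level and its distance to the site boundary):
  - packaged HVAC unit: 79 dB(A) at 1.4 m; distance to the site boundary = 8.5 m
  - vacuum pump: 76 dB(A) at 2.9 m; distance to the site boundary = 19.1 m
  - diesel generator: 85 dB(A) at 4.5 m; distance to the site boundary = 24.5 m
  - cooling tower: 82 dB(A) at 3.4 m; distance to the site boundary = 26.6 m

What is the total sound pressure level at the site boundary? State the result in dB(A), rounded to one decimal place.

72.1 dB(A)

Propagate each source to the receiver with L = L_ref − 20·log₁₀(r/r_ref), then add intensities.
packaged HVAC unit: 79 − 20·log₁₀(8.5/1.4) = 79 − 15.67 = 63.33 dB(A).
vacuum pump: 76 − 20·log₁₀(19.1/2.9) = 76 − 16.37 = 59.63 dB(A).
diesel generator: 85 − 20·log₁₀(24.5/4.5) = 85 − 14.72 = 70.28 dB(A).
cooling tower: 82 − 20·log₁₀(26.6/3.4) = 82 − 17.87 = 64.13 dB(A).
Σ 10^(L/10) = 1.633e+07 → L_total = 10·log₁₀(1.633e+07) = 72.13 dB(A).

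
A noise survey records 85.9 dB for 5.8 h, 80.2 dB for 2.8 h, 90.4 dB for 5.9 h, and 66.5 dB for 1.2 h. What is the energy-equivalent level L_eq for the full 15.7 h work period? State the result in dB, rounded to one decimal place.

87.6 dB

The energy average is taken in the linear domain: L_eq = 10·log₁₀[(Σ tᵢ·10^(Lᵢ/10))/T], T = 15.7 h.
Σ tᵢ·10^(Lᵢ/10) = 5.8·10^(85.9/10) + 2.8·10^(80.2/10) + 5.9·10^(90.4/10) + 1.2·10^(66.5/10) = 9.024e+09.
L_eq = 10·log₁₀(9.024e+09/15.7) = 87.60 dB.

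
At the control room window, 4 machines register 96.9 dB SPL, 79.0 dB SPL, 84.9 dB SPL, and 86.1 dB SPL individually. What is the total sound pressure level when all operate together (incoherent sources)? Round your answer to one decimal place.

97.6 dB SPL

Incoherent sources combine by intensity addition: L_total = 10·log₁₀(Σ 10^(L_i/10)).
Σ 10^(L/10) = 10^(96.9/10) + 10^(79.0/10) + 10^(84.9/10) + 10^(86.1/10) = 5.694e+09.
L_total = 10·log₁₀(5.694e+09) = 97.55 dB SPL.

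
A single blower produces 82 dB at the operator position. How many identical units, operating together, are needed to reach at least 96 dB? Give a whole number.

The shortfall is 96 − 82 = 14.0 dB, and N units add 10·log₁₀ N, so need 10·log₁₀ N ≥ 14.0.
N ≥ 10^(14.0/10) = 25.119, so N = 26.

26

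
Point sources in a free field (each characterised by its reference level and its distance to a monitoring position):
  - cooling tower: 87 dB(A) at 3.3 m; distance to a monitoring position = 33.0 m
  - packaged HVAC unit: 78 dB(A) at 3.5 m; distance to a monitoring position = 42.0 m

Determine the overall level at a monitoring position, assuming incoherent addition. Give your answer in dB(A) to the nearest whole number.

67 dB(A)

First find each source's level at the receiver (point-source: −20·log₁₀(r/r_ref)), then combine on an intensity basis.
cooling tower: 87 − 20·log₁₀(33.0/3.3) = 87 − 20.00 = 67.00 dB(A).
packaged HVAC unit: 78 − 20·log₁₀(42.0/3.5) = 78 − 21.58 = 56.42 dB(A).
Σ 10^(L/10) = 5.450e+06 → L_total = 10·log₁₀(5.450e+06) = 67.36 dB(A).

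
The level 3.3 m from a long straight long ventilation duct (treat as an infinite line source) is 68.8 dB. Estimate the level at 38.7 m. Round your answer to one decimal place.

For a line source, L₂ = L₁ − 10·log₁₀(r₂/r₁).
L₂ = 68.8 − 10·log₁₀(38.7/3.3) = 68.8 − 10.692 = 58.11 dB.

58.1 dB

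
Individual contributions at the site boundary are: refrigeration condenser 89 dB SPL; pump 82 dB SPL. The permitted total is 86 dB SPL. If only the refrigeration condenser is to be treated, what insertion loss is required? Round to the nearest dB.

Fixed contribution from the other source: Σ 10^(L/10) = 10^(82/10) = 1.585e+08 (82.00 dB SPL).
The limit corresponds to 10^(86/10) = 3.981e+08; subtracting the fixed part leaves 2.396e+08 for the refrigeration condenser, i.e. 83.80 dB SPL.
So the refrigeration condenser must be reduced from 89 to 83.80 dB SPL: IL = 5.20 dB.

5 dB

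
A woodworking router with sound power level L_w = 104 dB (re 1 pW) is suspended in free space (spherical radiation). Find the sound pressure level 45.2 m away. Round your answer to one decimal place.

The power spreads over a sphere of area 4π·r², so L_p = L_w − 10·log₁₀(4π·r²).
4π·r² = 2.567e+04 m², 10·log₁₀ of that is 44.095 dB.
L_p = 104 − 44.095 = 59.91 dB.

59.9 dB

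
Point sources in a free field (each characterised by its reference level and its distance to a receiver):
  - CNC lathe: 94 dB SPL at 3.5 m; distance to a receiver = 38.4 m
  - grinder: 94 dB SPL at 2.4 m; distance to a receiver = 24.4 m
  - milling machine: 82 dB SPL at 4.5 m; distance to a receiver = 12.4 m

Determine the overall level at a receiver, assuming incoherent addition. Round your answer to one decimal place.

78.2 dB SPL

Apply inverse-square spreading to bring every level to the receiver, then sum 10^(L/10).
CNC lathe: 94 − 20·log₁₀(38.4/3.5) = 94 − 20.81 = 73.19 dB SPL.
grinder: 94 − 20·log₁₀(24.4/2.4) = 94 − 20.14 = 73.86 dB SPL.
milling machine: 82 − 20·log₁₀(12.4/4.5) = 82 − 8.80 = 73.20 dB SPL.
Σ 10^(L/10) = 6.604e+07 → L_total = 10·log₁₀(6.604e+07) = 78.20 dB SPL.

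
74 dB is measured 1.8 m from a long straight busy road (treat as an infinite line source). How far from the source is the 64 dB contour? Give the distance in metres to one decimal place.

The 10.0 dB drop corresponds to a distance ratio of 10^(10.0/10) for a line source.
r₂ = 1.8·10^((74−64)/10) = 1.8·10^(10.0/10) = 18.00 m.

18.0 m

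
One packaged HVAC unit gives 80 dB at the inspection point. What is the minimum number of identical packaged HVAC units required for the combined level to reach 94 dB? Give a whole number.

N identical sources give L₁ + 10·log₁₀ N, so require 10·log₁₀ N ≥ 94 − 80 = 14.0 dB.
N ≥ 10^(14.0/10) = 25.119, so N = 26.

26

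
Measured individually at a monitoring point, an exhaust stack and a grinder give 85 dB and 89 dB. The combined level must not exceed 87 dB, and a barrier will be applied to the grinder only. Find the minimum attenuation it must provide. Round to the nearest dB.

Everything except the grinder sums to 10^(85/10) = 3.162e+08 in linear terms, 85.00 dB.
To meet 87 dB overall, the treated grinder may contribute at most 10^(87/10) − 3.162e+08 = 1.850e+08, i.e. 82.67 dB.
So the grinder must be reduced from 89 to 82.67 dB: IL = 6.33 dB.

6 dB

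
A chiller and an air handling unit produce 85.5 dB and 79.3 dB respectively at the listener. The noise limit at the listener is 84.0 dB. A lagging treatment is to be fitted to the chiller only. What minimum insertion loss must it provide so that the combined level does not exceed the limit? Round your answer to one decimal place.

3.3 dB

Everything except the chiller sums to 10^(79.3/10) = 8.511e+07 in linear terms, 79.30 dB.
The limit corresponds to 10^(84.0/10) = 2.512e+08; subtracting the fixed part leaves 1.661e+08 for the chiller, i.e. 82.20 dB.
So the chiller must be reduced from 85.5 to 82.20 dB: IL = 3.30 dB.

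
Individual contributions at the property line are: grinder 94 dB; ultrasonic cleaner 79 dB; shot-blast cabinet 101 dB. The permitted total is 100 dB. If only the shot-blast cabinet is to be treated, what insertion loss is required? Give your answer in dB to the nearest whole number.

2 dB

Fixed contribution from the other sources: Σ 10^(L/10) = 10^(94/10) + 10^(79/10) = 2.591e+09 (94.14 dB).
The limit corresponds to 10^(100/10) = 1.000e+10; subtracting the fixed part leaves 7.409e+09 for the shot-blast cabinet, i.e. 98.70 dB.
So the shot-blast cabinet must be reduced from 101 to 98.70 dB: IL = 2.30 dB.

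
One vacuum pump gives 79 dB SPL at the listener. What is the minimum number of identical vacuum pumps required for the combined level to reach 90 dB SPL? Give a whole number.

N identical sources give L₁ + 10·log₁₀ N, so require 10·log₁₀ N ≥ 90 − 79 = 11.0 dB.
N ≥ 10^(11.0/10) = 12.589, so N = 13.

13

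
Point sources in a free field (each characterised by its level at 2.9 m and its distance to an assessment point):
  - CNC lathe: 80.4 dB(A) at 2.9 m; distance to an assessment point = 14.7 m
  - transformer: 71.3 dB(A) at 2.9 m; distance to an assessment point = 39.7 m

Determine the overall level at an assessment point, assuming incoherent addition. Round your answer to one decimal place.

66.4 dB(A)

First find each source's level at the receiver (point-source: −20·log₁₀(r/r_ref)), then combine on an intensity basis.
CNC lathe: 80.4 − 20·log₁₀(14.7/2.9) = 80.4 − 14.10 = 66.30 dB(A).
transformer: 71.3 − 20·log₁₀(39.7/2.9) = 71.3 − 22.73 = 48.57 dB(A).
Σ 10^(L/10) = 4.339e+06 → L_total = 10·log₁₀(4.339e+06) = 66.37 dB(A).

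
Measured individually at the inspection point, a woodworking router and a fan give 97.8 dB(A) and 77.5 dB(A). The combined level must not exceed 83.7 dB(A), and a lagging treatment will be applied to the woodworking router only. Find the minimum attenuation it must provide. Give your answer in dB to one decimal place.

15.3 dB

The untreated sources together contribute 10^(77.5/10) = 5.623e+07, i.e. 77.50 dB(A).
The limit corresponds to 10^(83.7/10) = 2.344e+08; subtracting the fixed part leaves 1.782e+08 for the woodworking router, i.e. 82.51 dB(A).
Required insertion loss = 97.8 − 82.51 = 15.29 dB.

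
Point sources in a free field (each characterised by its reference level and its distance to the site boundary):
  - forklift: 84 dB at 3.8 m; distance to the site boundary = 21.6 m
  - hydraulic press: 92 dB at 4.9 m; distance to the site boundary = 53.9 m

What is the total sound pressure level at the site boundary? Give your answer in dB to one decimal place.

First find each source's level at the receiver (point-source: −20·log₁₀(r/r_ref)), then combine on an intensity basis.
forklift: 84 − 20·log₁₀(21.6/3.8) = 84 − 15.09 = 68.91 dB.
hydraulic press: 92 − 20·log₁₀(53.9/4.9) = 92 − 20.83 = 71.17 dB.
Σ 10^(L/10) = 2.087e+07 → L_total = 10·log₁₀(2.087e+07) = 73.20 dB.

73.2 dB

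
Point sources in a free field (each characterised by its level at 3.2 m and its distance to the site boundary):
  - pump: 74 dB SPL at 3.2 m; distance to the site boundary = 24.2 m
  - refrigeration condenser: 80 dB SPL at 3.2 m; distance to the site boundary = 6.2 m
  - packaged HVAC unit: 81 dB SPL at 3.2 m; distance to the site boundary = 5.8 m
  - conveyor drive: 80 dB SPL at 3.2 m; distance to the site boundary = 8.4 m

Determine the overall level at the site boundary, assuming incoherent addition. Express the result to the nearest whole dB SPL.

Apply inverse-square spreading to bring every level to the receiver, then sum 10^(L/10).
pump: 74 − 20·log₁₀(24.2/3.2) = 74 − 17.57 = 56.43 dB SPL.
refrigeration condenser: 80 − 20·log₁₀(6.2/3.2) = 80 − 5.74 = 74.26 dB SPL.
packaged HVAC unit: 81 − 20·log₁₀(5.8/3.2) = 81 − 5.17 = 75.83 dB SPL.
conveyor drive: 80 − 20·log₁₀(8.4/3.2) = 80 − 8.38 = 71.62 dB SPL.
Σ 10^(L/10) = 7.991e+07 → L_total = 10·log₁₀(7.991e+07) = 79.03 dB SPL.

79 dB SPL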